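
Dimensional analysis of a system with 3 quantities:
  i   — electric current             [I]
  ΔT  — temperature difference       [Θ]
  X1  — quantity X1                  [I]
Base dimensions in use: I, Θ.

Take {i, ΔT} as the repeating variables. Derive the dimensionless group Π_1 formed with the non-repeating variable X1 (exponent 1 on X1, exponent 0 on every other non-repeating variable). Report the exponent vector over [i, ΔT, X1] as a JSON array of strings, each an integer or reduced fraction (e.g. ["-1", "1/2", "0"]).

Write exponents as rows I,Θ / cols i,ΔT,X1:
  I: [ 1  0  1]
  Θ: [ 0  1  0]
RREF → pivots at {i,ΔT} ⇒ r = 2
Pivot set = {i,ΔT}, free = {X1}
RREF:
  r0: [   1    0    1]
  r1: [   0    1    0]
Fix exponent of X1 at 1; solve each RREF row for its pivot's exponent:
  r0: exp(i) + (1)·1 = 0 ⇒ exp(i) = -1
  r1: exp(ΔT) + (0)·1 = 0 ⇒ exp(ΔT) = 0
Π_1 = i^-1 · X1

["-1", "0", "1"]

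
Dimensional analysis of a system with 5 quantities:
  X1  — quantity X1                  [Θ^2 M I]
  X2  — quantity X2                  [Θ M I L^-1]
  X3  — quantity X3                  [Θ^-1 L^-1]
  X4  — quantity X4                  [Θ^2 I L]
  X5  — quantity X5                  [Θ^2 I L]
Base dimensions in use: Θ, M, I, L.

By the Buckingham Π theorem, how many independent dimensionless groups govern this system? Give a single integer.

Dimensional matrix (Θ×M×I×L by X1×X2×X3×X4×X5):
  Θ: [ 2  1 -1  2  2]
  M: [ 1  1  0  0  0]
  I: [ 1  1  0  1  1]
  L: [ 0 -1 -1  1  1]
RREF → pivots at {X1,X2,X4} ⇒ r = 3
5 vars − rank 3 = 2 Π groups

2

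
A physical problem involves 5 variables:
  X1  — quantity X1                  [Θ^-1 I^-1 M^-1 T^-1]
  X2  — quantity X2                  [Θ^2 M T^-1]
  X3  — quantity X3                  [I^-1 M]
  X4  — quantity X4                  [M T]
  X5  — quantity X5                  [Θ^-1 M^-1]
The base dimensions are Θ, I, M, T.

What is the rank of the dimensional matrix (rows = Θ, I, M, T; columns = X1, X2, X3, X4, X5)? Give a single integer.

3

Exponent matrix [Θ,I,M,T] × [X1,X2,X3,X4,X5]:
  Θ: [-1  2  0  0 -1]
  I: [-1  0 -1  0  0]
  M: [-1  1  1  1 -1]
  T: [-1 -1  0  1  0]
RREF → pivots at {X1,X2,X3} ⇒ r = 3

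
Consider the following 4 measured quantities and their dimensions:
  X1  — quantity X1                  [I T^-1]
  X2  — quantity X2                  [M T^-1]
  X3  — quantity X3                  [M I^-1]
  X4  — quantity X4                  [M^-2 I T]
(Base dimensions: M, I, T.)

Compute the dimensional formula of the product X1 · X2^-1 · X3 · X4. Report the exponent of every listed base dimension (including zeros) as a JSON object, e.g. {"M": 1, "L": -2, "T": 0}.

{"M": -2, "I": 1, "T": 1}

Exponent matrix [M,I,T] × [X1,X2,X3,X4]:
  M: [ 0  1  1 -2]
  I: [ 1  0 -1  1]
  T: [-1 -1  0  1]
  [M]: (1)·0+(-1)·1+(1)·1+(1)·-2 = -2
  [I]: (1)·1+(-1)·0+(1)·-1+(1)·1 = 1
  [T]: (1)·-1+(-1)·-1+(1)·0+(1)·1 = 1
⇒ M^-2 I T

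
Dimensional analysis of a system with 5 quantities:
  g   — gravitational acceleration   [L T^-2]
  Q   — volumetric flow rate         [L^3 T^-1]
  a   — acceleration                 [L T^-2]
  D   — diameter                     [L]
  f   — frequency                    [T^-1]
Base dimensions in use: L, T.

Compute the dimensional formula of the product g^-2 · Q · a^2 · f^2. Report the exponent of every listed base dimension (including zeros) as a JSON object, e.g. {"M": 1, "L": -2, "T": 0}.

Dimensional matrix (L×T by g×Q×a×D×f):
  L: [ 1  3  1  1  0]
  T: [-2 -1 -2  0 -1]
  [L]: (-2)·1+(1)·3+(2)·1+(2)·0 = 3
  [T]: (-2)·-2+(1)·-1+(2)·-2+(2)·-1 = -3
⇒ L^3 T^-3

{"L": 3, "T": -3}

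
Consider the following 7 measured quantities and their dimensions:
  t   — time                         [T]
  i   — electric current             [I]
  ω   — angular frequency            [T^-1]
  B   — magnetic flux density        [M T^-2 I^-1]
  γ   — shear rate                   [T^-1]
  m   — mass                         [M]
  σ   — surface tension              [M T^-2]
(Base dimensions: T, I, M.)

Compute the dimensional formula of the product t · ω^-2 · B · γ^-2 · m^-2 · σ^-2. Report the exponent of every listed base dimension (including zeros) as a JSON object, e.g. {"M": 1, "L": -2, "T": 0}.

Write exponents as rows T,I,M / cols t,i,ω,B,γ,m,σ:
  T: [ 1  0 -1 -2 -1  0 -2]
  I: [ 0  1  0 -1  0  0  0]
  M: [ 0  0  0  1  0  1  1]
  [T]: (1)·1+(-2)·-1+(1)·-2+(-2)·-1+(-2)·0+(-2)·-2 = 7
  [I]: (1)·0+(-2)·0+(1)·-1+(-2)·0+(-2)·0+(-2)·0 = -1
  [M]: (1)·0+(-2)·0+(1)·1+(-2)·0+(-2)·1+(-2)·1 = -3
⇒ T^7 I^-1 M^-3

{"T": 7, "I": -1, "M": -3}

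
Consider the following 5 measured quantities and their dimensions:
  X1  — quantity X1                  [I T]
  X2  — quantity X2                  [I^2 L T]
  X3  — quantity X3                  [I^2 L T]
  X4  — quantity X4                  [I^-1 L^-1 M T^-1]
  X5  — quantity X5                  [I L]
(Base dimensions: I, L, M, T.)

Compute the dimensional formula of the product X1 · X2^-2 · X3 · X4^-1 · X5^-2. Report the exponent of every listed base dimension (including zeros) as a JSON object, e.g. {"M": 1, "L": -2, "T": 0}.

Exponent matrix [I,L,M,T] × [X1,X2,X3,X4,X5]:
  I: [ 1  2  2 -1  1]
  L: [ 0  1  1 -1  1]
  M: [ 0  0  0  1  0]
  T: [ 1  1  1 -1  0]
  [I]: (1)·1+(-2)·2+(1)·2+(-1)·-1+(-2)·1 = -2
  [L]: (1)·0+(-2)·1+(1)·1+(-1)·-1+(-2)·1 = -2
  [M]: (1)·0+(-2)·0+(1)·0+(-1)·1+(-2)·0 = -1
  [T]: (1)·1+(-2)·1+(1)·1+(-1)·-1+(-2)·0 = 1
⇒ I^-2 L^-2 M^-1 T

{"I": -2, "L": -2, "M": -1, "T": 1}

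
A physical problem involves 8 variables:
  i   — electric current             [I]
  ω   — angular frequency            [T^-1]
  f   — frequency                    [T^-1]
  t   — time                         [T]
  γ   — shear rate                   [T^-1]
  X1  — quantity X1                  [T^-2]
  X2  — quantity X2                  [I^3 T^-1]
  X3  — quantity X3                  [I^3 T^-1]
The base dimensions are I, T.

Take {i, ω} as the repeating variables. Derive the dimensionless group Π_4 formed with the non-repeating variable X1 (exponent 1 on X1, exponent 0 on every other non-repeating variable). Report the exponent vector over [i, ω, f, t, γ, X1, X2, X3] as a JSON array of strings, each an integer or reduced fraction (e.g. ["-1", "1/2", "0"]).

["0", "-2", "0", "0", "0", "1", "0", "0"]

Exponent matrix [I,T] × [i,ω,f,t,γ,X1,X2,X3]:
  I: [ 1  0  0  0  0  0  3  3]
  T: [ 0 -1 -1  1 -1 -2 -1 -1]
RREF → pivots at {i,ω} ⇒ r = 2
Pivot set = {i,ω}, free = {f,t,γ,X1,X2,X3}
RREF:
  r0: [   1    0    0    0    0    0    3    3]
  r1: [   0    1    1   -1    1    2    1    1]
Fix exponent of X1 at 1, f at 0, t at 0, γ at 0, X2 at 0, X3 at 0; solve each RREF row for its pivot's exponent:
  r0: exp(i) + (0)·1 = 0 ⇒ exp(i) = 0
  r1: exp(ω) + (2)·1 = 0 ⇒ exp(ω) = -2
Π_4 = ω^-2 · X1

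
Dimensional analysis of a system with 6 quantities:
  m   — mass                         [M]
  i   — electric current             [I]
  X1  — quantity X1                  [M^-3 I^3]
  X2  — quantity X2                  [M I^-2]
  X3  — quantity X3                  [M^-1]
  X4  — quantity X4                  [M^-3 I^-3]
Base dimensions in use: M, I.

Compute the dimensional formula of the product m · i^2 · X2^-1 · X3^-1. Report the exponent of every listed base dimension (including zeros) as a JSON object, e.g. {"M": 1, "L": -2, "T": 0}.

Write exponents as rows M,I / cols m,i,X1,X2,X3,X4:
  M: [ 1  0 -3  1 -1 -3]
  I: [ 0  1  3 -2  0 -3]
  [M]: (1)·1+(2)·0+(-1)·1+(-1)·-1 = 1
  [I]: (1)·0+(2)·1+(-1)·-2+(-1)·0 = 4
⇒ M I^4

{"M": 1, "I": 4}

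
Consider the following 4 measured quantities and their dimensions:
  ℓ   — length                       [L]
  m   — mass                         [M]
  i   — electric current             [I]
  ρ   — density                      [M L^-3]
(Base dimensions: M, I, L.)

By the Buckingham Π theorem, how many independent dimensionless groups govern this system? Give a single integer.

Write exponents as rows M,I,L / cols ℓ,m,i,ρ:
  M: [ 0  1  0  1]
  I: [ 0  0  1  0]
  L: [ 1  0  0 -3]
Echelon form has 3 nonzero rows (pivots: ℓ,m,i)
Π count = n − r = 4 − 3 = 1

1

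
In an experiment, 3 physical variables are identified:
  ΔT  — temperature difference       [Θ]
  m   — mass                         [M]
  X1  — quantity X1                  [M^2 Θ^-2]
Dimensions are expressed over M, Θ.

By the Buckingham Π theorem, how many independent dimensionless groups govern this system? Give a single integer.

1

Dimensional matrix (M×Θ by ΔT×m×X1):
  M: [ 0  1  2]
  Θ: [ 1  0 -2]
Echelon form has 2 nonzero rows (pivots: ΔT,m)
Π count = n − r = 3 − 2 = 1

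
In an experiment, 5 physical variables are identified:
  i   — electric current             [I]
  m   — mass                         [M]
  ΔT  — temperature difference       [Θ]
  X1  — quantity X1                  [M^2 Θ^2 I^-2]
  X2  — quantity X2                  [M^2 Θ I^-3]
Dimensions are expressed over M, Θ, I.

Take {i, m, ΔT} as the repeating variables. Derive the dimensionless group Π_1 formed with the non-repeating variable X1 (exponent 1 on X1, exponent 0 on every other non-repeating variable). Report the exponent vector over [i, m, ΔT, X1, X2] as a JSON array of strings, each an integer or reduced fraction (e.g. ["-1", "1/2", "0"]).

["2", "-2", "-2", "1", "0"]

Dimensional matrix (M×Θ×I by i×m×ΔT×X1×X2):
  M: [ 0  1  0  2  2]
  Θ: [ 0  0  1  2  1]
  I: [ 1  0  0 -2 -3]
RREF → pivots at {i,m,ΔT} ⇒ r = 3
Pivot set = {i,m,ΔT}, free = {X1,X2}
RREF:
  r0: [   1    0    0   -2   -3]
  r1: [   0    1    0    2    2]
  r2: [   0    0    1    2    1]
Fix exponent of X1 at 1, X2 at 0; solve each RREF row for its pivot's exponent:
  r0: exp(i) + (-2)·1 = 0 ⇒ exp(i) = 2
  r1: exp(m) + (2)·1 = 0 ⇒ exp(m) = -2
  r2: exp(ΔT) + (2)·1 = 0 ⇒ exp(ΔT) = -2
Π_1 = i^2 · m^-2 · ΔT^-2 · X1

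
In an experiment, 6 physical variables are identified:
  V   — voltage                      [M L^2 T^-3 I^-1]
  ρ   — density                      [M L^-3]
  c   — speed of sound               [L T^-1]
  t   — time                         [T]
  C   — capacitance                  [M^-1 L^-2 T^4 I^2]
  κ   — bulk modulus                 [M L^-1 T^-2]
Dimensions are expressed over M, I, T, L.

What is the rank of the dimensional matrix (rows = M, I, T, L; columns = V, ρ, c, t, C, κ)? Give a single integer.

4

Dimensional matrix (M×I×T×L by V×ρ×c×t×C×κ):
  M: [ 1  1  0  0 -1  1]
  I: [-1  0  0  0  2  0]
  T: [-3  0 -1  1  4 -2]
  L: [ 2 -3  1  0 -2 -1]
Row reduction gives pivot columns V,ρ,c,t; rank = 4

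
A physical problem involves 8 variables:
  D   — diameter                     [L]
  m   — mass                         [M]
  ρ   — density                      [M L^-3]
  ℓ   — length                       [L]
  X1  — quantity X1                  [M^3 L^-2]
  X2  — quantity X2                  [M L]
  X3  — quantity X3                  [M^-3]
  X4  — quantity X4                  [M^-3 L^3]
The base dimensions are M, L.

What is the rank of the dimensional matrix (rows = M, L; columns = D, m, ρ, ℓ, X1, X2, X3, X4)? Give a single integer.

Dimensional matrix (M×L by D×m×ρ×ℓ×X1×X2×X3×X4):
  M: [ 0  1  1  0  3  1 -3 -3]
  L: [ 1  0 -3  1 -2  1  0  3]
Row reduction gives pivot columns D,m; rank = 2

2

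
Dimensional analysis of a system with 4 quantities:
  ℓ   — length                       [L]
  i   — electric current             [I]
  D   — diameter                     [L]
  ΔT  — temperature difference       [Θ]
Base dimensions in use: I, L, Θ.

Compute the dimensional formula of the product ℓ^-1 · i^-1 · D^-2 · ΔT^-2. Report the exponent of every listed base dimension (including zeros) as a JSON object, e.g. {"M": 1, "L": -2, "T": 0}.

{"I": -1, "L": -3, "Θ": -2}

Exponent matrix [I,L,Θ] × [ℓ,i,D,ΔT]:
  I: [ 0  1  0  0]
  L: [ 1  0  1  0]
  Θ: [ 0  0  0  1]
  [I]: (-1)·0+(-1)·1+(-2)·0+(-2)·0 = -1
  [L]: (-1)·1+(-1)·0+(-2)·1+(-2)·0 = -3
  [Θ]: (-1)·0+(-1)·0+(-2)·0+(-2)·1 = -2
⇒ I^-1 L^-3 Θ^-2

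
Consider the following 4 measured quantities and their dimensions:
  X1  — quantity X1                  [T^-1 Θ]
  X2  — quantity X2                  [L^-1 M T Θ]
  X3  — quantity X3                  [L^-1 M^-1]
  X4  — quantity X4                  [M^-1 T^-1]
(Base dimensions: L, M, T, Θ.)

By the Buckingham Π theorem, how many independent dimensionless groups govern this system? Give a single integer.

Write exponents as rows L,M,T,Θ / cols X1,X2,X3,X4:
  L: [ 0 -1 -1  0]
  M: [ 0  1 -1 -1]
  T: [-1  1  0 -1]
  Θ: [ 1  1  0  0]
Echelon form has 3 nonzero rows (pivots: X1,X2,X3)
Π count = n − r = 4 − 3 = 1

1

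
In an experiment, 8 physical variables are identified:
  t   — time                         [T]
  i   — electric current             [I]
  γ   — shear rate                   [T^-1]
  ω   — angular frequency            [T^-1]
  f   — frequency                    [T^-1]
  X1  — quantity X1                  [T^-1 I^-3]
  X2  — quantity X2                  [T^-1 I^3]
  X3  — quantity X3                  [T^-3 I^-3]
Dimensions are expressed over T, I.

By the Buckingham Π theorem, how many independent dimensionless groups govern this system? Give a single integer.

6

Exponent matrix [T,I] × [t,i,γ,ω,f,X1,X2,X3]:
  T: [ 1  0 -1 -1 -1 -1 -1 -3]
  I: [ 0  1  0  0  0 -3  3 -3]
Row reduction gives pivot columns t,i; rank = 2
8 vars − rank 2 = 6 Π groups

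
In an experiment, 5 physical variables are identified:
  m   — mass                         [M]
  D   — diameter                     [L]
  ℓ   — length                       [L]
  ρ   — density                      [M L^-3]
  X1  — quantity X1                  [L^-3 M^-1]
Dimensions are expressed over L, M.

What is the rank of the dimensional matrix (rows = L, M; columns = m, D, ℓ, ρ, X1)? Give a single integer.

2

Write exponents as rows L,M / cols m,D,ℓ,ρ,X1:
  L: [ 0  1  1 -3 -3]
  M: [ 1  0  0  1 -1]
Row reduction gives pivot columns m,D; rank = 2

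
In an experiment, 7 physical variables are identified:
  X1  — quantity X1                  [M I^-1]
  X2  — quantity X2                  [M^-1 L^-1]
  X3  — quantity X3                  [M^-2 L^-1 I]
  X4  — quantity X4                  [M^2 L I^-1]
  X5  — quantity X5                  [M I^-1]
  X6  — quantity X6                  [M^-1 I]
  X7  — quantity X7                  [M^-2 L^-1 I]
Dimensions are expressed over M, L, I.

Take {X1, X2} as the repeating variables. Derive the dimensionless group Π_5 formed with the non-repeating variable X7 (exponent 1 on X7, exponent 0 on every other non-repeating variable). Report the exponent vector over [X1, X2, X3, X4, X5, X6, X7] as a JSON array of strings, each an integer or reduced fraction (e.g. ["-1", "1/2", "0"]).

["1", "-1", "0", "0", "0", "0", "1"]

Exponent matrix [M,L,I] × [X1,X2,X3,X4,X5,X6,X7]:
  M: [ 1 -1 -2  2  1 -1 -2]
  L: [ 0 -1 -1  1  0  0 -1]
  I: [-1  0  1 -1 -1  1  1]
Echelon form has 2 nonzero rows (pivots: X1,X2)
Pivot set = {X1,X2}, free = {X3,X4,X5,X6,X7}
RREF:
  r0: [   1    0   -1    1    1   -1   -1]
  r1: [   0    1    1   -1    0    0    1]
  r2: [   0    0    0    0    0    0    0]
Fix exponent of X7 at 1, X3 at 0, X4 at 0, X5 at 0, X6 at 0; solve each RREF row for its pivot's exponent:
  r0: exp(X1) + (-1)·1 = 0 ⇒ exp(X1) = 1
  r1: exp(X2) + (1)·1 = 0 ⇒ exp(X2) = -1
Π_5 = X1 · X2^-1 · X7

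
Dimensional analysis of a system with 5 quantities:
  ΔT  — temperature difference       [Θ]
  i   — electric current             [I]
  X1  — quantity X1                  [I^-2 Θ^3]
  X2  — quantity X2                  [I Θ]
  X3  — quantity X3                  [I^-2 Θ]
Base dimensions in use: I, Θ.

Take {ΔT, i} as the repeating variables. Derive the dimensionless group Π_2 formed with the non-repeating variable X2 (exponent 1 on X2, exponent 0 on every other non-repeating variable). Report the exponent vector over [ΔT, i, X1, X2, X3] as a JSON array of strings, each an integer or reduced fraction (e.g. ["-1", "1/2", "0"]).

Write exponents as rows I,Θ / cols ΔT,i,X1,X2,X3:
  I: [ 0  1 -2  1 -2]
  Θ: [ 1  0  3  1  1]
RREF → pivots at {ΔT,i} ⇒ r = 2
Repeat: ΔT,i; free: X1,X2,X3
RREF:
  r0: [   1    0    3    1    1]
  r1: [   0    1   -2    1   -2]
Fix exponent of X2 at 1, X1 at 0, X3 at 0; solve each RREF row for its pivot's exponent:
  r0: exp(ΔT) + (1)·1 = 0 ⇒ exp(ΔT) = -1
  r1: exp(i) + (1)·1 = 0 ⇒ exp(i) = -1
Π_2 = ΔT^-1 · i^-1 · X2

["-1", "-1", "0", "1", "0"]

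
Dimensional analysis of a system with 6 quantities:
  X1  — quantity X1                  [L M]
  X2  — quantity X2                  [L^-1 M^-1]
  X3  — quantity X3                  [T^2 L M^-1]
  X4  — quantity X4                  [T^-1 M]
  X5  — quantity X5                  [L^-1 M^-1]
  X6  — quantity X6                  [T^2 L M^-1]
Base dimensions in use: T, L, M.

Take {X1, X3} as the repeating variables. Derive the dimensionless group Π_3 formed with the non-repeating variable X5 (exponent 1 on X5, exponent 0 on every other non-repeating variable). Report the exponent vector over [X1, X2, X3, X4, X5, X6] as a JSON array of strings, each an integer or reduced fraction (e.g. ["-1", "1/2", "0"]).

["1", "0", "0", "0", "1", "0"]

Dimensional matrix (T×L×M by X1×X2×X3×X4×X5×X6):
  T: [ 0  0  2 -1  0  2]
  L: [ 1 -1  1  0 -1  1]
  M: [ 1 -1 -1  1 -1 -1]
Row reduction gives pivot columns X1,X3; rank = 2
Repeat: X1,X3; free: X2,X4,X5,X6
RREF:
  r0: [   1   -1    0  1/2   -1    0]
  r1: [   0    0    1 -1/2    0    1]
  r2: [   0    0    0    0    0    0]
Fix exponent of X5 at 1, X2 at 0, X4 at 0, X6 at 0; solve each RREF row for its pivot's exponent:
  r0: exp(X1) + (-1)·1 = 0 ⇒ exp(X1) = 1
  r1: exp(X3) + (0)·1 = 0 ⇒ exp(X3) = 0
Π_3 = X1 · X5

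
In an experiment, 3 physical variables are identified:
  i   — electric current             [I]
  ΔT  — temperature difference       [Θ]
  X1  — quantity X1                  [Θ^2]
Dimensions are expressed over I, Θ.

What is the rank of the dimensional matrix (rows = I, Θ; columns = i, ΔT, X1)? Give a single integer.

2

Exponent matrix [I,Θ] × [i,ΔT,X1]:
  I: [ 1  0  0]
  Θ: [ 0  1  2]
Echelon form has 2 nonzero rows (pivots: i,ΔT)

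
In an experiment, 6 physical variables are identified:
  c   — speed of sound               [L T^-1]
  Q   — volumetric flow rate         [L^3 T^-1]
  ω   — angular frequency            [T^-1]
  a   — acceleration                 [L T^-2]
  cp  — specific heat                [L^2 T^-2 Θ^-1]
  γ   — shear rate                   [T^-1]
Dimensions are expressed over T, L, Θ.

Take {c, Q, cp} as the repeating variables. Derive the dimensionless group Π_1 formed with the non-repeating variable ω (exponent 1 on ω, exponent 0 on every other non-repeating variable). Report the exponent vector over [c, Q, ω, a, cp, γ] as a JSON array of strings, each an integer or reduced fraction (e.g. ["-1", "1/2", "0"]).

Exponent matrix [T,L,Θ] × [c,Q,ω,a,cp,γ]:
  T: [-1 -1 -1 -2 -2 -1]
  L: [ 1  3  0  1  2  0]
  Θ: [ 0  0  0  0 -1  0]
Row reduction gives pivot columns c,Q,cp; rank = 3
Repeat: c,Q,cp; free: ω,a,γ
RREF:
  r0: [   1    0  3/2  5/2    0  3/2]
  r1: [   0    1 -1/2 -1/2    0 -1/2]
  r2: [   0    0    0    0    1    0]
Fix exponent of ω at 1, a at 0, γ at 0; solve each RREF row for its pivot's exponent:
  r0: exp(c) + (3/2)·1 = 0 ⇒ exp(c) = -3/2
  r1: exp(Q) + (-1/2)·1 = 0 ⇒ exp(Q) = 1/2
  r2: exp(cp) + (0)·1 = 0 ⇒ exp(cp) = 0
Π_1 = c^(-3/2) · Q^(1/2) · ω

["-3/2", "1/2", "1", "0", "0", "0"]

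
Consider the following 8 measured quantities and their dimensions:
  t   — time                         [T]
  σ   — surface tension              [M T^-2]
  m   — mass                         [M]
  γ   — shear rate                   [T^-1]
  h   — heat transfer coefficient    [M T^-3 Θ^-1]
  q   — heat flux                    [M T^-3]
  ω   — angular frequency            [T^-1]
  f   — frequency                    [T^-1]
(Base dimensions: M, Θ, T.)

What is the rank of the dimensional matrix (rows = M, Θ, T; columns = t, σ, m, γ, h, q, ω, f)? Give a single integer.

Exponent matrix [M,Θ,T] × [t,σ,m,γ,h,q,ω,f]:
  M: [ 0  1  1  0  1  1  0  0]
  Θ: [ 0  0  0  0 -1  0  0  0]
  T: [ 1 -2  0 -1 -3 -3 -1 -1]
RREF → pivots at {t,σ,h} ⇒ r = 3

3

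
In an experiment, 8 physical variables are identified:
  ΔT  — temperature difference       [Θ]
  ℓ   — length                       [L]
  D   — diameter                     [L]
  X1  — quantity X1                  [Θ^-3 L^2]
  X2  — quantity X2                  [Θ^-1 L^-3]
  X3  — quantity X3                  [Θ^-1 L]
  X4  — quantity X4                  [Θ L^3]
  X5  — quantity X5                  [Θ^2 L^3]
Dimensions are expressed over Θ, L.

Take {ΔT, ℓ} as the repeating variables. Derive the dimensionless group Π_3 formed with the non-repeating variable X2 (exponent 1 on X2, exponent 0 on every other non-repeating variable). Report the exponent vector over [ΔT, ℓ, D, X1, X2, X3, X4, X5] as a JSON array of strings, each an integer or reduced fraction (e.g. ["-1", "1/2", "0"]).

Dimensional matrix (Θ×L by ΔT×ℓ×D×X1×X2×X3×X4×X5):
  Θ: [ 1  0  0 -3 -1 -1  1  2]
  L: [ 0  1  1  2 -3  1  3  3]
RREF → pivots at {ΔT,ℓ} ⇒ r = 2
Repeat: ΔT,ℓ; free: D,X1,X2,X3,X4,X5
RREF:
  r0: [   1    0    0   -3   -1   -1    1    2]
  r1: [   0    1    1    2   -3    1    3    3]
Fix exponent of X2 at 1, D at 0, X1 at 0, X3 at 0, X4 at 0, X5 at 0; solve each RREF row for its pivot's exponent:
  r0: exp(ΔT) + (-1)·1 = 0 ⇒ exp(ΔT) = 1
  r1: exp(ℓ) + (-3)·1 = 0 ⇒ exp(ℓ) = 3
Π_3 = ΔT · ℓ^3 · X2

["1", "3", "0", "0", "1", "0", "0", "0"]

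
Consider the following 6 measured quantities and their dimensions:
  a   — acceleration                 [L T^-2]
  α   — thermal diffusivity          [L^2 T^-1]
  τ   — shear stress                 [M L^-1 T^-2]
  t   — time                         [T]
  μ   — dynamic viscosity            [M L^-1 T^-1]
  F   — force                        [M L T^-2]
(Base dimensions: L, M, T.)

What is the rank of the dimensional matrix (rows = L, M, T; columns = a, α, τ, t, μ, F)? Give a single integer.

Exponent matrix [L,M,T] × [a,α,τ,t,μ,F]:
  L: [ 1  2 -1  0 -1  1]
  M: [ 0  0  1  0  1  1]
  T: [-2 -1 -2  1 -1 -2]
Row reduction gives pivot columns a,α,τ; rank = 3

3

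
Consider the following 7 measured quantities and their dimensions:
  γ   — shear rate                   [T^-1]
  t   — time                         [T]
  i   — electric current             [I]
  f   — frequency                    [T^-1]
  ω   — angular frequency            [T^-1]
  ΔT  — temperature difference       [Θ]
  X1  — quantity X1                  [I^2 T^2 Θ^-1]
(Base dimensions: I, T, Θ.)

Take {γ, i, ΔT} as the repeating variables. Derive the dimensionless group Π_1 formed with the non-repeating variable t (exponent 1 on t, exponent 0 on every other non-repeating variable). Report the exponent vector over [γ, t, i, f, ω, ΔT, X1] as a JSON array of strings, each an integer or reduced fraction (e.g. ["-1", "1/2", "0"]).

Dimensional matrix (I×T×Θ by γ×t×i×f×ω×ΔT×X1):
  I: [ 0  0  1  0  0  0  2]
  T: [-1  1  0 -1 -1  0  2]
  Θ: [ 0  0  0  0  0  1 -1]
Row reduction gives pivot columns γ,i,ΔT; rank = 3
Repeat: γ,i,ΔT; free: t,f,ω,X1
RREF:
  r0: [   1   -1    0    1    1    0   -2]
  r1: [   0    0    1    0    0    0    2]
  r2: [   0    0    0    0    0    1   -1]
Fix exponent of t at 1, f at 0, ω at 0, X1 at 0; solve each RREF row for its pivot's exponent:
  r0: exp(γ) + (-1)·1 = 0 ⇒ exp(γ) = 1
  r1: exp(i) + (0)·1 = 0 ⇒ exp(i) = 0
  r2: exp(ΔT) + (0)·1 = 0 ⇒ exp(ΔT) = 0
Π_1 = γ · t

["1", "1", "0", "0", "0", "0", "0"]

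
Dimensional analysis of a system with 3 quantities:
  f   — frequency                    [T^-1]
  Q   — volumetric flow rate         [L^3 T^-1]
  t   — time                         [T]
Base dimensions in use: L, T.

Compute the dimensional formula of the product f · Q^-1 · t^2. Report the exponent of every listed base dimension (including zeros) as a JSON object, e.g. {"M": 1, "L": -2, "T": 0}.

{"L": -3, "T": 2}

Exponent matrix [L,T] × [f,Q,t]:
  L: [ 0  3  0]
  T: [-1 -1  1]
  [L]: (1)·0+(-1)·3+(2)·0 = -3
  [T]: (1)·-1+(-1)·-1+(2)·1 = 2
⇒ L^-3 T^2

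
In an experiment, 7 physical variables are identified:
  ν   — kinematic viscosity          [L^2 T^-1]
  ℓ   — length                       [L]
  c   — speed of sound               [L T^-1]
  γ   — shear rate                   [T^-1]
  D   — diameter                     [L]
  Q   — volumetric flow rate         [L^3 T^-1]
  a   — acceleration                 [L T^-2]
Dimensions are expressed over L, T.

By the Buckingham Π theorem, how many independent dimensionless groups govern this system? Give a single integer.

5

Write exponents as rows L,T / cols ν,ℓ,c,γ,D,Q,a:
  L: [ 2  1  1  0  1  3  1]
  T: [-1  0 -1 -1  0 -1 -2]
RREF → pivots at {ν,ℓ} ⇒ r = 2
Π count = n − r = 7 − 2 = 5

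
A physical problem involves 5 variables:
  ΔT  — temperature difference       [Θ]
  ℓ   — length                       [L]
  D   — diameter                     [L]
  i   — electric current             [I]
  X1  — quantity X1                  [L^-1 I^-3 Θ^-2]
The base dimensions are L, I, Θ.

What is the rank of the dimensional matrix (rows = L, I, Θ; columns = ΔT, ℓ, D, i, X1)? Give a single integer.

3

Dimensional matrix (L×I×Θ by ΔT×ℓ×D×i×X1):
  L: [ 0  1  1  0 -1]
  I: [ 0  0  0  1 -3]
  Θ: [ 1  0  0  0 -2]
Echelon form has 3 nonzero rows (pivots: ΔT,ℓ,i)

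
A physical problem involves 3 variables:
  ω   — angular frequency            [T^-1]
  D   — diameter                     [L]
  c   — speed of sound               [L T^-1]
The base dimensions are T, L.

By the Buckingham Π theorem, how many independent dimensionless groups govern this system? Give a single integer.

1

Write exponents as rows T,L / cols ω,D,c:
  T: [-1  0 -1]
  L: [ 0  1  1]
RREF → pivots at {ω,D} ⇒ r = 2
Π count = n − r = 3 − 2 = 1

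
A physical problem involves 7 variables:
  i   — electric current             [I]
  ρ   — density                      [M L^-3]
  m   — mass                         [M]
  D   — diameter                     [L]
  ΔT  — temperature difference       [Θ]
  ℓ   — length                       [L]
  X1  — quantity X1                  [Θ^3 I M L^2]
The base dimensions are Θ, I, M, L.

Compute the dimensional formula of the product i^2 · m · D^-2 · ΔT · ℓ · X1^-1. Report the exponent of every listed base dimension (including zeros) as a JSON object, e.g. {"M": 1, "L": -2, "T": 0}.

{"Θ": -2, "I": 1, "M": 0, "L": -3}

Write exponents as rows Θ,I,M,L / cols i,ρ,m,D,ΔT,ℓ,X1:
  Θ: [ 0  0  0  0  1  0  3]
  I: [ 1  0  0  0  0  0  1]
  M: [ 0  1  1  0  0  0  1]
  L: [ 0 -3  0  1  0  1  2]
  [Θ]: (2)·0+(1)·0+(-2)·0+(1)·1+(1)·0+(-1)·3 = -2
  [I]: (2)·1+(1)·0+(-2)·0+(1)·0+(1)·0+(-1)·1 = 1
  [M]: (2)·0+(1)·1+(-2)·0+(1)·0+(1)·0+(-1)·1 = 0
  [L]: (2)·0+(1)·0+(-2)·1+(1)·0+(1)·1+(-1)·2 = -3
⇒ Θ^-2 I L^-3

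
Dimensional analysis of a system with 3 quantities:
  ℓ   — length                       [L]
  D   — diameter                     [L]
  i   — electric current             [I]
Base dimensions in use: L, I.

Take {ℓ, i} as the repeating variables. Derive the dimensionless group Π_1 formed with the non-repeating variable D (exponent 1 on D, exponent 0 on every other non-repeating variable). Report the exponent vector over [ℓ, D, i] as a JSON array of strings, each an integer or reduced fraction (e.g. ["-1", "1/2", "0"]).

Dimensional matrix (L×I by ℓ×D×i):
  L: [ 1  1  0]
  I: [ 0  0  1]
Echelon form has 2 nonzero rows (pivots: ℓ,i)
Repeat: ℓ,i; free: D
RREF:
  r0: [   1    1    0]
  r1: [   0    0    1]
Fix exponent of D at 1; solve each RREF row for its pivot's exponent:
  r0: exp(ℓ) + (1)·1 = 0 ⇒ exp(ℓ) = -1
  r1: exp(i) + (0)·1 = 0 ⇒ exp(i) = 0
Π_1 = ℓ^-1 · D

["-1", "1", "0"]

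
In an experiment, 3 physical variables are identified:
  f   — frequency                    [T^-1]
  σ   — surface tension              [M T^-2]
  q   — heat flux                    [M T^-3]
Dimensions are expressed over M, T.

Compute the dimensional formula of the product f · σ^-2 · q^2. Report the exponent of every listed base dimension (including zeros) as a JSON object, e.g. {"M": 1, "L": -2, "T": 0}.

{"M": 0, "T": -3}

Exponent matrix [M,T] × [f,σ,q]:
  M: [ 0  1  1]
  T: [-1 -2 -3]
  [M]: (1)·0+(-2)·1+(2)·1 = 0
  [T]: (1)·-1+(-2)·-2+(2)·-3 = -3
⇒ T^-3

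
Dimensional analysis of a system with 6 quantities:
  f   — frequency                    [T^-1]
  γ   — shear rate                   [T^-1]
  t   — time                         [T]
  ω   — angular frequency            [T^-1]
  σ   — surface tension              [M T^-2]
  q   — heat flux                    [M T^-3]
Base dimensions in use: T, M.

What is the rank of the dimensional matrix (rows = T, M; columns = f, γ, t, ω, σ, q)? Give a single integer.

Exponent matrix [T,M] × [f,γ,t,ω,σ,q]:
  T: [-1 -1  1 -1 -2 -3]
  M: [ 0  0  0  0  1  1]
Row reduction gives pivot columns f,σ; rank = 2

2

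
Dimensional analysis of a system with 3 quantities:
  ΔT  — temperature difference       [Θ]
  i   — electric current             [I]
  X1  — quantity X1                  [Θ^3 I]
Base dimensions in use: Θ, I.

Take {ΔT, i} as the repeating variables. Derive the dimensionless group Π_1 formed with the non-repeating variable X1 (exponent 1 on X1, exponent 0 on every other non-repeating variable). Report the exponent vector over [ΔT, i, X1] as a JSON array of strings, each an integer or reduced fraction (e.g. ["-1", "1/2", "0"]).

["-3", "-1", "1"]

Write exponents as rows Θ,I / cols ΔT,i,X1:
  Θ: [ 1  0  3]
  I: [ 0  1  1]
Row reduction gives pivot columns ΔT,i; rank = 2
Repeat: ΔT,i; free: X1
RREF:
  r0: [   1    0    3]
  r1: [   0    1    1]
Fix exponent of X1 at 1; solve each RREF row for its pivot's exponent:
  r0: exp(ΔT) + (3)·1 = 0 ⇒ exp(ΔT) = -3
  r1: exp(i) + (1)·1 = 0 ⇒ exp(i) = -1
Π_1 = ΔT^-3 · i^-1 · X1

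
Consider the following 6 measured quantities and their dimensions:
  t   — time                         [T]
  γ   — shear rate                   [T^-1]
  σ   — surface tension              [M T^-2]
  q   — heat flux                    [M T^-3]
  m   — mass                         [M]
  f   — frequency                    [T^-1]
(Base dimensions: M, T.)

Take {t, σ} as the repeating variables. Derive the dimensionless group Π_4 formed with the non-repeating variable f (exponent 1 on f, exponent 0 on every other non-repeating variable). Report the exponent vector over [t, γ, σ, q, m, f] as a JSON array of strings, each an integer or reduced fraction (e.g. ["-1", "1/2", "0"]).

["1", "0", "0", "0", "0", "1"]

Dimensional matrix (M×T by t×γ×σ×q×m×f):
  M: [ 0  0  1  1  1  0]
  T: [ 1 -1 -2 -3  0 -1]
Echelon form has 2 nonzero rows (pivots: t,σ)
Repeat: t,σ; free: γ,q,m,f
RREF:
  r0: [   1   -1    0   -1    2   -1]
  r1: [   0    0    1    1    1    0]
Fix exponent of f at 1, γ at 0, q at 0, m at 0; solve each RREF row for its pivot's exponent:
  r0: exp(t) + (-1)·1 = 0 ⇒ exp(t) = 1
  r1: exp(σ) + (0)·1 = 0 ⇒ exp(σ) = 0
Π_4 = t · f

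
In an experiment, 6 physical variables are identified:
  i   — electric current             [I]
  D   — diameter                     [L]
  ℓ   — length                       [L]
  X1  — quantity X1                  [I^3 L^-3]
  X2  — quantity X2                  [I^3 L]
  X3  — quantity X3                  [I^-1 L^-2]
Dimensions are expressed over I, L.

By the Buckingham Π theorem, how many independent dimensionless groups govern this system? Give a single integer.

Dimensional matrix (I×L by i×D×ℓ×X1×X2×X3):
  I: [ 1  0  0  3  3 -1]
  L: [ 0  1  1 -3  1 -2]
Echelon form has 2 nonzero rows (pivots: i,D)
n=6, r=2 ⇒ 4 dimensionless groups

4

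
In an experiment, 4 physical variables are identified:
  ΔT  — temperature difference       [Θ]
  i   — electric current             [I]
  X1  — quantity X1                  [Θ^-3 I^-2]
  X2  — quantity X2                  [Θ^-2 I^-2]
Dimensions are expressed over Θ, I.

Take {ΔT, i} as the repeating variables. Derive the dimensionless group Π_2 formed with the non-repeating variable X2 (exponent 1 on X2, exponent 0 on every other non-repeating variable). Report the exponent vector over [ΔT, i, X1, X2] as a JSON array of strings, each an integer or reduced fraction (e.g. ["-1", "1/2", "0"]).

["2", "2", "0", "1"]

Write exponents as rows Θ,I / cols ΔT,i,X1,X2:
  Θ: [ 1  0 -3 -2]
  I: [ 0  1 -2 -2]
Echelon form has 2 nonzero rows (pivots: ΔT,i)
Repeat: ΔT,i; free: X1,X2
RREF:
  r0: [   1    0   -3   -2]
  r1: [   0    1   -2   -2]
Fix exponent of X2 at 1, X1 at 0; solve each RREF row for its pivot's exponent:
  r0: exp(ΔT) + (-2)·1 = 0 ⇒ exp(ΔT) = 2
  r1: exp(i) + (-2)·1 = 0 ⇒ exp(i) = 2
Π_2 = ΔT^2 · i^2 · X2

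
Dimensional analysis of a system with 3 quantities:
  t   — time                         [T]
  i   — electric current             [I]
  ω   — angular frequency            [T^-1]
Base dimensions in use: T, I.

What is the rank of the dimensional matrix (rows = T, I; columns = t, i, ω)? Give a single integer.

2

Write exponents as rows T,I / cols t,i,ω:
  T: [ 1  0 -1]
  I: [ 0  1  0]
Echelon form has 2 nonzero rows (pivots: t,i)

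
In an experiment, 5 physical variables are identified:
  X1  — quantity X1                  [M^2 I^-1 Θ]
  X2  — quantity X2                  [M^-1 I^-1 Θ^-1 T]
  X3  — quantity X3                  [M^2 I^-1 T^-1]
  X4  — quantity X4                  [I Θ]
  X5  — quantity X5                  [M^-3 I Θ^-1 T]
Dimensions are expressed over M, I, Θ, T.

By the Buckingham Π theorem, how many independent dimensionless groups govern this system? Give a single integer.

Exponent matrix [M,I,Θ,T] × [X1,X2,X3,X4,X5]:
  M: [ 2 -1  2  0 -3]
  I: [-1 -1 -1  1  1]
  Θ: [ 1 -1  0  1 -1]
  T: [ 0  1 -1  0  1]
Row reduction gives pivot columns X1,X2,X3; rank = 3
Π count = n − r = 5 − 3 = 2

2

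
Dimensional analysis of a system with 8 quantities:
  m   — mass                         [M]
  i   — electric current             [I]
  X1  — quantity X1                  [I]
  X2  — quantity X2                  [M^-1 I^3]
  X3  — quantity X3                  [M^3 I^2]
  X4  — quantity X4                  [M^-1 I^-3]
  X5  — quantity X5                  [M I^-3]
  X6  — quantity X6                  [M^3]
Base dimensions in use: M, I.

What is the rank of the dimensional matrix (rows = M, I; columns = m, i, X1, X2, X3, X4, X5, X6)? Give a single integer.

Exponent matrix [M,I] × [m,i,X1,X2,X3,X4,X5,X6]:
  M: [ 1  0  0 -1  3 -1  1  3]
  I: [ 0  1  1  3  2 -3 -3  0]
Echelon form has 2 nonzero rows (pivots: m,i)

2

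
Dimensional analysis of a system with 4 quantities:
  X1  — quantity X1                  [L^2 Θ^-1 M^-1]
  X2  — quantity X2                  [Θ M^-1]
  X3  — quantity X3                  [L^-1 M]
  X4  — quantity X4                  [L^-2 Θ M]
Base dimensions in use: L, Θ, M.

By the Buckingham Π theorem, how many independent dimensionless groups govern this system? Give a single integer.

Write exponents as rows L,Θ,M / cols X1,X2,X3,X4:
  L: [ 2  0 -1 -2]
  Θ: [-1  1  0  1]
  M: [-1 -1  1  1]
Row reduction gives pivot columns X1,X2; rank = 2
Π count = n − r = 4 − 2 = 2

2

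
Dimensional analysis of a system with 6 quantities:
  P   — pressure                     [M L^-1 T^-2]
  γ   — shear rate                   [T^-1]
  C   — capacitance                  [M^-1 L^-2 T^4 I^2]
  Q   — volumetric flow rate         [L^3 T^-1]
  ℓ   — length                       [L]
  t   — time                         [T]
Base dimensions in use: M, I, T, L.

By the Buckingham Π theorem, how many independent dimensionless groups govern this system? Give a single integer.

Write exponents as rows M,I,T,L / cols P,γ,C,Q,ℓ,t:
  M: [ 1  0 -1  0  0  0]
  I: [ 0  0  2  0  0  0]
  T: [-2 -1  4 -1  0  1]
  L: [-1  0 -2  3  1  0]
RREF → pivots at {P,γ,C,Q} ⇒ r = 4
6 vars − rank 4 = 2 Π groups

2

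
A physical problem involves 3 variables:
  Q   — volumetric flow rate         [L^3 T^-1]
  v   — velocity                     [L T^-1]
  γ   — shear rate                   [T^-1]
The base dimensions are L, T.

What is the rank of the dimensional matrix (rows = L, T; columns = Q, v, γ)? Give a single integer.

Dimensional matrix (L×T by Q×v×γ):
  L: [ 3  1  0]
  T: [-1 -1 -1]
Row reduction gives pivot columns Q,v; rank = 2

2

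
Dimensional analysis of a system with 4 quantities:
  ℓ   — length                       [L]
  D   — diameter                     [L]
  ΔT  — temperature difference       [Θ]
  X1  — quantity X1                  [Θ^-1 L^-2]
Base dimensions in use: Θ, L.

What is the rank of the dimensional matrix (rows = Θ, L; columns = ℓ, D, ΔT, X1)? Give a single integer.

2

Dimensional matrix (Θ×L by ℓ×D×ΔT×X1):
  Θ: [ 0  0  1 -1]
  L: [ 1  1  0 -2]
Echelon form has 2 nonzero rows (pivots: ℓ,ΔT)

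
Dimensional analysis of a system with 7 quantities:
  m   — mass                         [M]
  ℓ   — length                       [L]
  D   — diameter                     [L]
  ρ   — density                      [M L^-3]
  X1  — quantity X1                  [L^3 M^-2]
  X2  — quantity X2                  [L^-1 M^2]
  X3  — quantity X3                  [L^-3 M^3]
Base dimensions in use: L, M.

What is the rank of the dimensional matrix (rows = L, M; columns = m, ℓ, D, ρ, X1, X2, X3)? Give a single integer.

Exponent matrix [L,M] × [m,ℓ,D,ρ,X1,X2,X3]:
  L: [ 0  1  1 -3  3 -1 -3]
  M: [ 1  0  0  1 -2  2  3]
Row reduction gives pivot columns m,ℓ; rank = 2

2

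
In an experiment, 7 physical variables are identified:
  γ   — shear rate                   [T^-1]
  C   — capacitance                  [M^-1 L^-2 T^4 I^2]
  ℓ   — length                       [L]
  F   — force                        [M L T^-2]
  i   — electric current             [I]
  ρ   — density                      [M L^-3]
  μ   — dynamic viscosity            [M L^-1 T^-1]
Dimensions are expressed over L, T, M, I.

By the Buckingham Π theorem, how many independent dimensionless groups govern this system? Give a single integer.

3

Write exponents as rows L,T,M,I / cols γ,C,ℓ,F,i,ρ,μ:
  L: [ 0 -2  1  1  0 -3 -1]
  T: [-1  4  0 -2  0  0 -1]
  M: [ 0 -1  0  1  0  1  1]
  I: [ 0  2  0  0  1  0  0]
Row reduction gives pivot columns γ,C,ℓ,F; rank = 4
n=7, r=4 ⇒ 3 dimensionless groups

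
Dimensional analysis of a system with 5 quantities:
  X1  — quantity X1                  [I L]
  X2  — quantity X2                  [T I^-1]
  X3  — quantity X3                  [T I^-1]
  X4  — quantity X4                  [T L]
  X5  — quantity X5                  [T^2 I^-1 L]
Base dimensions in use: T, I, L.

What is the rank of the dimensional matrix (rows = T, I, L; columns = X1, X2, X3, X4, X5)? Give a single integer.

2

Dimensional matrix (T×I×L by X1×X2×X3×X4×X5):
  T: [ 0  1  1  1  2]
  I: [ 1 -1 -1  0 -1]
  L: [ 1  0  0  1  1]
Row reduction gives pivot columns X1,X2; rank = 2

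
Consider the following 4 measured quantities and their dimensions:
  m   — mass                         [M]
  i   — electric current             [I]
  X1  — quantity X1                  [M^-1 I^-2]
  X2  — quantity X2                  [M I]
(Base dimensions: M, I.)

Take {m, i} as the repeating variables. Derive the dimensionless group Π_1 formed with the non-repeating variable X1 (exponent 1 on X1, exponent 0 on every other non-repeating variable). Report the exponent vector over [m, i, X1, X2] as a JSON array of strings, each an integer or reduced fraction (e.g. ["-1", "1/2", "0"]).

Exponent matrix [M,I] × [m,i,X1,X2]:
  M: [ 1  0 -1  1]
  I: [ 0  1 -2  1]
Echelon form has 2 nonzero rows (pivots: m,i)
Pivot set = {m,i}, free = {X1,X2}
RREF:
  r0: [   1    0   -1    1]
  r1: [   0    1   -2    1]
Fix exponent of X1 at 1, X2 at 0; solve each RREF row for its pivot's exponent:
  r0: exp(m) + (-1)·1 = 0 ⇒ exp(m) = 1
  r1: exp(i) + (-2)·1 = 0 ⇒ exp(i) = 2
Π_1 = m · i^2 · X1

["1", "2", "1", "0"]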